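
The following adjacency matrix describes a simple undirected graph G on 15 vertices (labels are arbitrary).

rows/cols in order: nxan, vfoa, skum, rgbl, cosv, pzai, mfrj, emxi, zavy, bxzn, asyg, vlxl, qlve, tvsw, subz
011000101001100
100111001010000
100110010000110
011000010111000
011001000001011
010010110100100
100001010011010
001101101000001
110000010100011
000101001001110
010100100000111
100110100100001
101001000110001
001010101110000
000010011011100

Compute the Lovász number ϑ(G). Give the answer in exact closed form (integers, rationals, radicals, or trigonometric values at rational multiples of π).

N(mfrj) = {nxan, pzai, emxi, asyg, vlxl, tvsw}, |N(mfrj)| = 6.
Vertex pzai has 6 neighbors: vfoa, cosv, mfrj, emxi, bxzn, qlve.
deg(asyg) = 6; N(asyg) = {vfoa, rgbl, mfrj, qlve, tvsw, subz}.
N(vfoa) = {nxan, rgbl, cosv, pzai, zavy, asyg}, |N(vfoa)| = 6.
15-vertex 6-regular graph: this is K(6,2), the Kneser graph.
A has 3 distinct eigenvalues ≈ [6.0, 1.0, -3.0].
−15·(-3) / ((6)−(-3)) = 5 = ϑ(G).
= 5.0000… (decimal).

5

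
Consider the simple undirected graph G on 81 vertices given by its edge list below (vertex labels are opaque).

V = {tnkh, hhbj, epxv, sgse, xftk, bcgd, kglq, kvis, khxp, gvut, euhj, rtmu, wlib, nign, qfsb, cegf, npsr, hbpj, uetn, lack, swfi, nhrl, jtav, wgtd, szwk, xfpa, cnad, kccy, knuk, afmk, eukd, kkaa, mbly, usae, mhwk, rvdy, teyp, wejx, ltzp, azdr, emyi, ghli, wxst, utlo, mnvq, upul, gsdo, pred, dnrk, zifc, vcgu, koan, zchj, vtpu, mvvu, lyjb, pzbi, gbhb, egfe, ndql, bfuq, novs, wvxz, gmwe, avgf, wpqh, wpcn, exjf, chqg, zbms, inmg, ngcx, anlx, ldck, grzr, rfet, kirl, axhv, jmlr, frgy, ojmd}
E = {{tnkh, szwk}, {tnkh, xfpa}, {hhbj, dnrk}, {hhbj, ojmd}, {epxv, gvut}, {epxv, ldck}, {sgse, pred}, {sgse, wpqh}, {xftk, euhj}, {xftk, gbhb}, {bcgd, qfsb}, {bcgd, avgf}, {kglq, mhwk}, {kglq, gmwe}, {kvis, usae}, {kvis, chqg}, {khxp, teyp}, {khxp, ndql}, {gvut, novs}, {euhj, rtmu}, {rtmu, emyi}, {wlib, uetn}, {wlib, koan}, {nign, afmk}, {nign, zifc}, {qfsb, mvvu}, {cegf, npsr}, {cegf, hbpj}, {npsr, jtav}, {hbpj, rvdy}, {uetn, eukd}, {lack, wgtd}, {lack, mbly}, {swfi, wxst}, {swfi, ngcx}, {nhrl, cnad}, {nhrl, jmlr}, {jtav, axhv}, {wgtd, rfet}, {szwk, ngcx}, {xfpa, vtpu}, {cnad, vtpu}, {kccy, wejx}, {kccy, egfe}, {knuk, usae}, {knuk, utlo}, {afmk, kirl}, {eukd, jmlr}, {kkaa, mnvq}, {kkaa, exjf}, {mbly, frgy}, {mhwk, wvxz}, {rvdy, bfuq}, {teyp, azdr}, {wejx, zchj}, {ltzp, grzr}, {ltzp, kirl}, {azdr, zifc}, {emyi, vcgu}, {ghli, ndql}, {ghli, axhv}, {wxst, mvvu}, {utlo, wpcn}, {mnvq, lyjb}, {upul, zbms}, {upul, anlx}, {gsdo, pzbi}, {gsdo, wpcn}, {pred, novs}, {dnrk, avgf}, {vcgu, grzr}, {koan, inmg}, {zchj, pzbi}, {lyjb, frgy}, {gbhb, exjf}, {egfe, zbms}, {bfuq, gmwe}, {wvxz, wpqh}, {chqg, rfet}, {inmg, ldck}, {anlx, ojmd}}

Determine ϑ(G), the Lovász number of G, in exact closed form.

Vertex grzr has 2 neighbors: ltzp, vcgu.
deg(wlib) = 2; N(wlib) = {uetn, koan}.
deg(vtpu) = 2; N(vtpu) = {xfpa, cnad}.
deg(ltzp) = 2; N(ltzp) = {grzr, kirl}.
81-vertex 2-regular graph: the odd cycle C_{81}.
Distinct eigenvalues (to 3 d.p.): [2.0, 1.994, 1.976, 1.946, 1.904, 1.851, 1.787, 1.712, 1.627, 1.532, 1.428, 1.315, 1.194, 1.066, 0.932, 0.792, 0.647, 0.499, 0.347, 0.194, 0.039, -0.116, -0.271, -0.423, -0.574, -0.72, -0.863, -1.0, -1.131, -1.256, -1.372, -1.481, -1.581, -1.671, -1.751, -1.821, -1.879, -1.927, -1.963, -1.986, -1.998].
ϑ = −N·λ_min/(λ_max−λ_min) = −81·(-2*cos(pi/81))/(2−(-2*cos(pi/81))) = 81*cos(pi/81)/(cos(pi/81) + 1).
ϑ(G) ≈ 40.4848.
Lovász sandwich 40 ≤ 81*cos(pi/81)/(cos(pi/81) + 1) ≤ 41: both strict.

81*cos(pi/81)/(cos(pi/81) + 1)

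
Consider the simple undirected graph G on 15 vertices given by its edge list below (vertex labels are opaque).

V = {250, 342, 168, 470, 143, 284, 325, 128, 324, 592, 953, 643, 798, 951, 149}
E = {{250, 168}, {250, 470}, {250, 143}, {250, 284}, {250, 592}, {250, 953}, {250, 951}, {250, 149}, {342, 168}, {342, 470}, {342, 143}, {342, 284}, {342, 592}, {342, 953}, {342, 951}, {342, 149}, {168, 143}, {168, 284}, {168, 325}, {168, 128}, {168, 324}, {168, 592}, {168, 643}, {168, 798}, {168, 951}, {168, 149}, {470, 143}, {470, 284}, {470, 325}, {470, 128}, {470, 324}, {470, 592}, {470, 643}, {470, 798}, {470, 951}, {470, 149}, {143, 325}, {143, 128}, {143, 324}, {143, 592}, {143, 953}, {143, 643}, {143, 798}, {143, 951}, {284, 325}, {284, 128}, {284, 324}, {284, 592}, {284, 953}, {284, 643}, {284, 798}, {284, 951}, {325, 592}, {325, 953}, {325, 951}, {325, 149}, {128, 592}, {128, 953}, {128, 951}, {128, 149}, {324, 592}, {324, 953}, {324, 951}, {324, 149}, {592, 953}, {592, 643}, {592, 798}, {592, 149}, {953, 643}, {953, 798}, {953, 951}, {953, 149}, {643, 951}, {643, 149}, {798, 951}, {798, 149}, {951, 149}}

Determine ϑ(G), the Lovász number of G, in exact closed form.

Vertex 953 has 12 neighbors: 250, 342, 143, 284, 325, 128, 324, 592, 643, 798, 951, 149.
N(250) = {168, 470, 143, 284, 592, 953, 951, 149}, |N(250)| = 8.
N(324) = {168, 470, 143, 284, 592, 953, 951, 149}, |N(324)| = 8.
deg(643) = 8; N(643) = {168, 470, 143, 284, 592, 953, 951, 149}.
K_{7,3,3,2} (perfect); ϑ(G) = α(G) = max{7,3,3,2} = 7.
ϑ(G) ≈ 7.000000000.
7 ≤ 7 ≤ 7: collapsed.

7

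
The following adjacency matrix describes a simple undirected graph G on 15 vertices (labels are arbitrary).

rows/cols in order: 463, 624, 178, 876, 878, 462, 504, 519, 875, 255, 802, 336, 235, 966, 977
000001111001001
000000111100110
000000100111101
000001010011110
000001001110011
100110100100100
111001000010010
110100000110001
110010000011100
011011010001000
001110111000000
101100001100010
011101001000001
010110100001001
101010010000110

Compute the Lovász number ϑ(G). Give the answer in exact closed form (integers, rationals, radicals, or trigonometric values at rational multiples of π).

N(802) = {178, 876, 878, 504, 519, 875}, |N(802)| = 6.
deg(876) = 6; N(876) = {462, 519, 802, 336, 235, 966}.
Vertex 255 has 6 neighbors: 624, 178, 878, 462, 519, 336.
N(463) = {462, 504, 519, 875, 336, 977}, |N(463)| = 6.
G on 15 vertices is 6-regular; Kneser K(6,2) on C(6,2)=15 vertices.
A has 3 distinct eigenvalues ≈ [6.0, 1.0, -3.0].
ϑ = −N·λ_min/(λ_max−λ_min) = −15·(-3)/(6−(-3)) = 5.
Numerically 5.0000000.

5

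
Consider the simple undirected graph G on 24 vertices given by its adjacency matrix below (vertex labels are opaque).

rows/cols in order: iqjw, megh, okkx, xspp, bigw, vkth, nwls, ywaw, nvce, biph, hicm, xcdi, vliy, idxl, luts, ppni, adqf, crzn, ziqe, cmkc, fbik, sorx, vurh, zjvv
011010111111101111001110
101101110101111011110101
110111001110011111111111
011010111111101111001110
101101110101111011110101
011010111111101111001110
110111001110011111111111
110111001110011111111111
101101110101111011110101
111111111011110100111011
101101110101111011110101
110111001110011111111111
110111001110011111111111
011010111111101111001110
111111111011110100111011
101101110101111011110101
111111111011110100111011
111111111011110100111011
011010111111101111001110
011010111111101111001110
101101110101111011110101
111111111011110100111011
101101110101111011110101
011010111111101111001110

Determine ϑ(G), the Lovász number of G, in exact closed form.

7

Vertex sorx has 19 neighbors: iqjw, megh, okkx, xspp, bigw, vkth, nwls, ywaw, nvce, hicm, xcdi, vliy, idxl, ppni, ziqe, cmkc, fbik, vurh, zjvv.
deg(fbik) = 17; N(fbik) = {iqjw, okkx, xspp, vkth, nwls, ywaw, biph, xcdi, vliy, idxl, luts, adqf, crzn, ziqe, cmkc, sorx, zjvv}.
N(adqf) = {iqjw, megh, okkx, xspp, bigw, vkth, nwls, ywaw, nvce, hicm, xcdi, vliy, idxl, ppni, ziqe, cmkc, fbik, vurh, zjvv}, |N(adqf)| = 19.
deg(vkth) = 17; N(vkth) = {megh, okkx, bigw, nwls, ywaw, nvce, biph, hicm, xcdi, vliy, luts, ppni, adqf, crzn, fbik, sorx, vurh}.
Complete 4-partite, parts [7, 7, 5, 5]: perfect, ϑ = α = 7.
= 7.00000… (decimal).
α=7, χ(Ḡ)=7; ϑ=7 lies between (collapsed).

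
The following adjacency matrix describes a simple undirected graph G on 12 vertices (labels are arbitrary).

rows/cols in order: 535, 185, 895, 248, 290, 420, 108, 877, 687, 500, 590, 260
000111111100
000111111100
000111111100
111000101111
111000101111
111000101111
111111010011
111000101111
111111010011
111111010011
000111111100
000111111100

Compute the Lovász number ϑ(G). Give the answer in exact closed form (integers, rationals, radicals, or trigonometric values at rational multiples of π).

N(590) = {248, 290, 420, 108, 877, 687, 500}, |N(590)| = 7.
deg(108) = 9; N(108) = {535, 185, 895, 248, 290, 420, 877, 590, 260}.
Vertex 420 has 8 neighbors: 535, 185, 895, 108, 687, 500, 590, 260.
Vertex 877 has 8 neighbors: 535, 185, 895, 108, 687, 500, 590, 260.
K_{5,4,3} (perfect); ϑ(G) = α(G) = max{5,4,3} = 5.
ϑ(G) ≈ 5.0000.
Sandwich: α(G)=5 ≤ ϑ(G)=5 ≤ χ(Ḡ)=5 (collapsed).

5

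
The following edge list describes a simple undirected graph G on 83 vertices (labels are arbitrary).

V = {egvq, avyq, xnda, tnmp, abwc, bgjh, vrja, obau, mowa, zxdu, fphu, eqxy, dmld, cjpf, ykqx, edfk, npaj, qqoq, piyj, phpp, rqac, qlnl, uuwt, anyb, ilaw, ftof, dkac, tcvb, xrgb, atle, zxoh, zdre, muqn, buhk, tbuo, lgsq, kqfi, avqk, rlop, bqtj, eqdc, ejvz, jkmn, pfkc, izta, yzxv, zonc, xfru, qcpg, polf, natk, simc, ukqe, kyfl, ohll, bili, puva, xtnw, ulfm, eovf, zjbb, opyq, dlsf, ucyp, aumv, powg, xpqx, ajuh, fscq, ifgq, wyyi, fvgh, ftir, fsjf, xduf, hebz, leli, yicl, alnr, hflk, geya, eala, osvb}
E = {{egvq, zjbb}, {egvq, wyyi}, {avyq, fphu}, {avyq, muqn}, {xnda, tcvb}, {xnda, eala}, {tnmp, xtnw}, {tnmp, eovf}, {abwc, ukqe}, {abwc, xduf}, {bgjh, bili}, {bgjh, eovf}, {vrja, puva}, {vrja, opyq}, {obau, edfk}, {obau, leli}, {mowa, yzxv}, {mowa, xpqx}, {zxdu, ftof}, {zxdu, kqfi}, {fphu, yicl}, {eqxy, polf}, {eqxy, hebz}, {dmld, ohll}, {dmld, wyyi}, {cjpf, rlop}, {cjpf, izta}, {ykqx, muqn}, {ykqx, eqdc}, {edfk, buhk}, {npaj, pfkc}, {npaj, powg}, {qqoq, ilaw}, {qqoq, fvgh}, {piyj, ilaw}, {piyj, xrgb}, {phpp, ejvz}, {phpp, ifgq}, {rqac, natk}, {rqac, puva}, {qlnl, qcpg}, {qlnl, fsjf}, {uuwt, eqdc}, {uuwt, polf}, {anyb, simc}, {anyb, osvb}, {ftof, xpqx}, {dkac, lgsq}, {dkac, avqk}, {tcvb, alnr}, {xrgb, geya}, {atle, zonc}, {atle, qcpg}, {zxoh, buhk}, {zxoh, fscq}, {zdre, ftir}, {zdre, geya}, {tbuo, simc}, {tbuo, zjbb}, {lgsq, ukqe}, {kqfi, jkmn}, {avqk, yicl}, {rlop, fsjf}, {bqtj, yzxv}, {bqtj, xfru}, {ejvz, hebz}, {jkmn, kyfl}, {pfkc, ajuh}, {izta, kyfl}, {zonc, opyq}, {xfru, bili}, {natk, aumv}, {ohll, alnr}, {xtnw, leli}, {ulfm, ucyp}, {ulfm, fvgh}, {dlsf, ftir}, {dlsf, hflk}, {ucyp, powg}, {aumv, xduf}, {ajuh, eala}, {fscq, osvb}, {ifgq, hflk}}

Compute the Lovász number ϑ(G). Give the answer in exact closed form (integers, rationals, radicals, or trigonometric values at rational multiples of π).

83*cos(pi/83)/(cos(pi/83) + 1)

N(qcpg) = {qlnl, atle}, |N(qcpg)| = 2.
Vertex qqoq has 2 neighbors: ilaw, fvgh.
deg(ohll) = 2; N(ohll) = {dmld, alnr}.
N(zjbb) = {egvq, tbuo}, |N(zjbb)| = 2.
Every vertex has degree 2 (N=83); this is C_{83}, the 83-cycle.
A has 42 distinct eigenvalues ≈ [2.0, 1.99427, 1.97712, 1.94865, 1.90901, 1.85844, 1.79722, 1.72571, 1.64431, 1.5535, 1.45378, 1.34575, 1.23, 1.1072, 0.97807, 0.84333, 0.70376, 0.56016, 0.41335, 0.26418, 0.11349, -0.03785, -0.18897, -0.33901, -0.48711, -0.63242, -0.7741, -0.91135, -1.04338, -1.16944, -1.28879, -1.40077, -1.50472, -1.60005, -1.68622, -1.76273, -1.82914, -1.88507, -1.93021, -1.96429, -1.98712, -1.99857].
λ_max=2, λ_min=-2*cos(pi/83); ϑ = −83·λ_min/(λ_max−λ_min) = 83*cos(pi/83)/(cos(pi/83) + 1).
Numerically 41.4851.
Check 41 ≤ 83*cos(pi/83)/(cos(pi/83) + 1) ≤ 42: both strict.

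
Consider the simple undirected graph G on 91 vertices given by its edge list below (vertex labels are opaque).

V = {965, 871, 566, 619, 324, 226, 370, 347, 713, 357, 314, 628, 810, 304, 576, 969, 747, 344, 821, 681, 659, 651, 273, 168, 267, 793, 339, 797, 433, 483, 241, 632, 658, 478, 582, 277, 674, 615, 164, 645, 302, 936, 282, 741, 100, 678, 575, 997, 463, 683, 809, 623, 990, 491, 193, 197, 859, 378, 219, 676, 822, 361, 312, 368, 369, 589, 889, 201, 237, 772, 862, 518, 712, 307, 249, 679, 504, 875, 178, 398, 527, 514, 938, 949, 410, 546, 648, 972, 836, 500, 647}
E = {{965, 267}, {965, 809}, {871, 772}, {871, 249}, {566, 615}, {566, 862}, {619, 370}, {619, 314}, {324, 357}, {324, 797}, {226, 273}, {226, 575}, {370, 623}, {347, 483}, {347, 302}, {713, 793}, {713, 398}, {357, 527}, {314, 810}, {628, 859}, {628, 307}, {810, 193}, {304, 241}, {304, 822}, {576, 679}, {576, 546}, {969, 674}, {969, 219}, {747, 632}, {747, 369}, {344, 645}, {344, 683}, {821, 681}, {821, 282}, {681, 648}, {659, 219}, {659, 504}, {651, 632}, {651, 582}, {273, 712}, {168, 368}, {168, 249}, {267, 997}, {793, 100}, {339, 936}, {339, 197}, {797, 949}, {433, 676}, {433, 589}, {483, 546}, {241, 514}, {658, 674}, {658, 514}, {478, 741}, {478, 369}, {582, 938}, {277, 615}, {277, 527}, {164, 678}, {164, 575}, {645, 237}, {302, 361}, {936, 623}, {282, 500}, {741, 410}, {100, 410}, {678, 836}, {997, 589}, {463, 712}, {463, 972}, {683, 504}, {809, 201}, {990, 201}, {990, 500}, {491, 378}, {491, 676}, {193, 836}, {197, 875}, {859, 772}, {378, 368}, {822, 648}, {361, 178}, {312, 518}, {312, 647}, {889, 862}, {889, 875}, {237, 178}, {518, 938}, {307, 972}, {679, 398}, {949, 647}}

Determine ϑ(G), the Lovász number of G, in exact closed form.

deg(676) = 2; N(676) = {433, 491}.
Vertex 659 has 2 neighbors: 219, 504.
Vertex 862 has 2 neighbors: 566, 889.
Vertex 875 has 2 neighbors: 197, 889.
91-vertex 2-regular graph: the odd cycle C_{91}.
A has 46 distinct eigenvalues ≈ [2.0, 1.9952, 1.981, 1.9572, 1.9242, 1.882, 1.8308, 1.7709, 1.7026, 1.6261, 1.5419, 1.4504, 1.3519, 1.247, 1.1361, 1.0199, 0.8987, 0.7733, 0.6442, 0.5121, 0.3775, 0.2411, 0.1035, -0.0345, -0.1724, -0.3095, -0.445, -0.5785, -0.7092, -0.8365, -0.9599, -1.0786, -1.1923, -1.3002, -1.402, -1.497, -1.585, -1.6653, -1.7378, -1.8019, -1.8575, -1.9042, -1.9419, -1.9703, -1.9893, -1.9988].
Lovász: ϑ = −91(-2*cos(pi/91))/(2+-(-1)*2*cos(pi/91)) = 91*cos(pi/91)/(cos(pi/91) + 1).
Numerically 45.486440158.
Check 45 ≤ 91*cos(pi/91)/(cos(pi/91) + 1) ≤ 46: both strict.

91*cos(pi/91)/(cos(pi/91) + 1)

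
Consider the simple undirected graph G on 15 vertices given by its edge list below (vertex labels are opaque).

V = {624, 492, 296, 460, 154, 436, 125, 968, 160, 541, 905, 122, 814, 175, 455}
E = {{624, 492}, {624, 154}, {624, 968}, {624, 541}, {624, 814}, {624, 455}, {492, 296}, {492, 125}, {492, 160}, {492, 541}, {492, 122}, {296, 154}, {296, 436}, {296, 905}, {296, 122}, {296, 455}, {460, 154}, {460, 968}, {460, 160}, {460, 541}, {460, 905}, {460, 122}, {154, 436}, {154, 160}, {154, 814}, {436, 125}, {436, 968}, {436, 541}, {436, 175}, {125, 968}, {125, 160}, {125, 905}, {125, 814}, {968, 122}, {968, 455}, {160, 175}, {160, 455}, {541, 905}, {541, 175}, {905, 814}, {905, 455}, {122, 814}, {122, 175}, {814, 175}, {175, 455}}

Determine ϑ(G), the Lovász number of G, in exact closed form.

deg(492) = 6; N(492) = {624, 296, 125, 160, 541, 122}.
N(460) = {154, 968, 160, 541, 905, 122}, |N(460)| = 6.
deg(814) = 6; N(814) = {624, 154, 125, 905, 122, 175}.
N(455) = {624, 296, 968, 160, 905, 175}, |N(455)| = 6.
Every vertex has degree 6 (N=15); Kneser K(6,2) on C(6,2)=15 vertices.
spec(A) ≈ [6.0, 1.0, -3.0] (distinct, 6 d.p.).
Lovász (edge-transitive): ϑ = −15·(-3)/((6)−(-3)) = 5.
Numerically 5.00000.

5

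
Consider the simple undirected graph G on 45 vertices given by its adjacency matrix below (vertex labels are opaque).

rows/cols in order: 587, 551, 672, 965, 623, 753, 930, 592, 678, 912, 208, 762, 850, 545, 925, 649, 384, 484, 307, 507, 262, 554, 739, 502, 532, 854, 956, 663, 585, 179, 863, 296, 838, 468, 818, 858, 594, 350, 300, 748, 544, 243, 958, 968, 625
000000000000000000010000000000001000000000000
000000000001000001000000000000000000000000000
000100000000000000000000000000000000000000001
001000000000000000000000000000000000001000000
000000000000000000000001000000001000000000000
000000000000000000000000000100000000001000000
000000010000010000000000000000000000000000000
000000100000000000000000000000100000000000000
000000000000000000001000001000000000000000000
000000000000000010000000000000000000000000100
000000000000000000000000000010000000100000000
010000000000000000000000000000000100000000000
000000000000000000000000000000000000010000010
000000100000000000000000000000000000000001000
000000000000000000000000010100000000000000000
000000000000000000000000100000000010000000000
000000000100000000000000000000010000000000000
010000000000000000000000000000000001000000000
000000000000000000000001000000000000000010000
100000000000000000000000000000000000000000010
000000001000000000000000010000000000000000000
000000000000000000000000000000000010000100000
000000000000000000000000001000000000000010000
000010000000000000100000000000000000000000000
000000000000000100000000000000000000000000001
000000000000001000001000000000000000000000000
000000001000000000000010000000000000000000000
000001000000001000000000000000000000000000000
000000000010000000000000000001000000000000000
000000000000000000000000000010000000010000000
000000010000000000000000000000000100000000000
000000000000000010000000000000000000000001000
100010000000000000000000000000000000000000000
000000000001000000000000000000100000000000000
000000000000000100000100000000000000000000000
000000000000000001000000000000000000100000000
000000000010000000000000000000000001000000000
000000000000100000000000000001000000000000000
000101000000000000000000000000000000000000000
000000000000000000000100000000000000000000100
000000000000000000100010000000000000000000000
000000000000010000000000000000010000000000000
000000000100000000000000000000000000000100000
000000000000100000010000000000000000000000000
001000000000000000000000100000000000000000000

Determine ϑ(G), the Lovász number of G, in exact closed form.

N(623) = {502, 838}, |N(623)| = 2.
N(739) = {956, 544}, |N(739)| = 2.
deg(350) = 2; N(350) = {850, 179}.
deg(956) = 2; N(956) = {678, 739}.
45-vertex 2-regular graph: a single 45-cycle (edge-transitive).
A has 23 distinct eigenvalues ≈ [2.0, 1.980536, 1.922523, 1.827091, 1.696096, 1.532089, 1.338261, 1.118386, 0.876742, 0.618034, 0.347296, 0.069799, -0.209057, -0.483844, -0.749213, -1.0, -1.231323, -1.43868, -1.618034, -1.765895, -1.879385, -1.956295, -1.995128].
With N=45: ϑ(G) = 45·(-(-1)*2*cos(pi/45))/(2−(-2*cos(pi/45))) = 45*cos(pi/45)/(cos(pi/45) + 1).
≈ 22.472562 (to 6 d.p.).
Lovász sandwich 22 ≤ 45*cos(pi/45)/(cos(pi/45) + 1) ≤ 23: both strict.

45*cos(pi/45)/(cos(pi/45) + 1)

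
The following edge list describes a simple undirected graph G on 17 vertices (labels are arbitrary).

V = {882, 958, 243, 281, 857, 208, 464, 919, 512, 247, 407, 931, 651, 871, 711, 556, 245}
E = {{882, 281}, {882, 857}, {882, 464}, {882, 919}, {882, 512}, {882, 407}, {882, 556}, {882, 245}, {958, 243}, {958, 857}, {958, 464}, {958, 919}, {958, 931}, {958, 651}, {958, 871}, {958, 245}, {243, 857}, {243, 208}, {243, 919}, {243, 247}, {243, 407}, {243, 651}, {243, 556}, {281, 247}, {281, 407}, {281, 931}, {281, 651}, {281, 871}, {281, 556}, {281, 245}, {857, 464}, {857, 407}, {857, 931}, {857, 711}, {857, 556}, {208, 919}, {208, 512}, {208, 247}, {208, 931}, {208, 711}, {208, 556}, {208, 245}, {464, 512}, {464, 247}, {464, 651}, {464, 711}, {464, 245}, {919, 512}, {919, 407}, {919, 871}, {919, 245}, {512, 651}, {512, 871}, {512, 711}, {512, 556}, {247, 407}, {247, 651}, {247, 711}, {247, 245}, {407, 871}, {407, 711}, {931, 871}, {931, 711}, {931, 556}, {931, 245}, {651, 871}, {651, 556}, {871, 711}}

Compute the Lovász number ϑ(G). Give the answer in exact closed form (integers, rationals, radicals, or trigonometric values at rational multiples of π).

sqrt(17)

Vertex 464 has 8 neighbors: 882, 958, 857, 512, 247, 651, 711, 245.
Vertex 857 has 8 neighbors: 882, 958, 243, 464, 407, 931, 711, 556.
N(931) = {958, 281, 857, 208, 871, 711, 556, 245}, |N(931)| = 8.
Vertex 407 has 8 neighbors: 882, 243, 281, 857, 919, 247, 871, 711.
8-regular, N=17; SR(17,8,3,4) — a Paley graph.
spec(A) ≈ [8.0, 1.561553, -2.561553] (distinct, 6 d.p.).
Lovász (edge-transitive): ϑ = −17·(-sqrt(17)/2 - 1/2)/((8)−(-sqrt(17)/2 - 1/2)) = sqrt(17).
≈ 4.1231 (to 4 d.p.).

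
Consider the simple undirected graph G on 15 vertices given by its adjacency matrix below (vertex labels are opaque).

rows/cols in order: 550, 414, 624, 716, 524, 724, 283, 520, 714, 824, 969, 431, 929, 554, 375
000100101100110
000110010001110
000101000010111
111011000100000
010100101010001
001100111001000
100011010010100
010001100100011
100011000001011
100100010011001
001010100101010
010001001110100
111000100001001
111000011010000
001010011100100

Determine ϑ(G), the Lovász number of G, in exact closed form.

deg(431) = 6; N(431) = {414, 724, 714, 824, 969, 929}.
deg(524) = 6; N(524) = {414, 716, 283, 714, 969, 375}.
N(520) = {414, 724, 283, 824, 554, 375}, |N(520)| = 6.
Vertex 283 has 6 neighbors: 550, 524, 724, 520, 969, 929.
G on 15 vertices is 6-regular; Kneser-type, 2-subsets of [6].
spec(A) ≈ [6.0, 1.0, -3.0] (distinct, 4 d.p.).
ϑ = −N·λ_min/(λ_max−λ_min) = −15·(-3)/(6−(-3)) = 5.
ϑ(G) ≈ 5.000000.

5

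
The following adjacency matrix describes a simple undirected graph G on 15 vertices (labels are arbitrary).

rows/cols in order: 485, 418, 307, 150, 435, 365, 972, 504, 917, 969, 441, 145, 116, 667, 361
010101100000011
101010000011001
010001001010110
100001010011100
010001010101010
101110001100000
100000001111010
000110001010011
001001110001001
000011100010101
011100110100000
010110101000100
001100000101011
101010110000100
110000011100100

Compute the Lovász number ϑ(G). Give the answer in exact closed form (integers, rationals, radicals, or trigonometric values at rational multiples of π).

5

N(365) = {485, 307, 150, 435, 917, 969}, |N(365)| = 6.
Vertex 441 has 6 neighbors: 418, 307, 150, 972, 504, 969.
deg(307) = 6; N(307) = {418, 365, 917, 441, 116, 667}.
deg(504) = 6; N(504) = {150, 435, 917, 441, 667, 361}.
Regular of degree 6 on 15 vertices: this is K(6,2), the Kneser graph.
spec(A) ≈ [6.0, 1.0, -3.0] (distinct, 3 d.p.).
Lovász: ϑ = −15(-3)/(6+-1*(-3)) = 5.
= 5.0000… (decimal).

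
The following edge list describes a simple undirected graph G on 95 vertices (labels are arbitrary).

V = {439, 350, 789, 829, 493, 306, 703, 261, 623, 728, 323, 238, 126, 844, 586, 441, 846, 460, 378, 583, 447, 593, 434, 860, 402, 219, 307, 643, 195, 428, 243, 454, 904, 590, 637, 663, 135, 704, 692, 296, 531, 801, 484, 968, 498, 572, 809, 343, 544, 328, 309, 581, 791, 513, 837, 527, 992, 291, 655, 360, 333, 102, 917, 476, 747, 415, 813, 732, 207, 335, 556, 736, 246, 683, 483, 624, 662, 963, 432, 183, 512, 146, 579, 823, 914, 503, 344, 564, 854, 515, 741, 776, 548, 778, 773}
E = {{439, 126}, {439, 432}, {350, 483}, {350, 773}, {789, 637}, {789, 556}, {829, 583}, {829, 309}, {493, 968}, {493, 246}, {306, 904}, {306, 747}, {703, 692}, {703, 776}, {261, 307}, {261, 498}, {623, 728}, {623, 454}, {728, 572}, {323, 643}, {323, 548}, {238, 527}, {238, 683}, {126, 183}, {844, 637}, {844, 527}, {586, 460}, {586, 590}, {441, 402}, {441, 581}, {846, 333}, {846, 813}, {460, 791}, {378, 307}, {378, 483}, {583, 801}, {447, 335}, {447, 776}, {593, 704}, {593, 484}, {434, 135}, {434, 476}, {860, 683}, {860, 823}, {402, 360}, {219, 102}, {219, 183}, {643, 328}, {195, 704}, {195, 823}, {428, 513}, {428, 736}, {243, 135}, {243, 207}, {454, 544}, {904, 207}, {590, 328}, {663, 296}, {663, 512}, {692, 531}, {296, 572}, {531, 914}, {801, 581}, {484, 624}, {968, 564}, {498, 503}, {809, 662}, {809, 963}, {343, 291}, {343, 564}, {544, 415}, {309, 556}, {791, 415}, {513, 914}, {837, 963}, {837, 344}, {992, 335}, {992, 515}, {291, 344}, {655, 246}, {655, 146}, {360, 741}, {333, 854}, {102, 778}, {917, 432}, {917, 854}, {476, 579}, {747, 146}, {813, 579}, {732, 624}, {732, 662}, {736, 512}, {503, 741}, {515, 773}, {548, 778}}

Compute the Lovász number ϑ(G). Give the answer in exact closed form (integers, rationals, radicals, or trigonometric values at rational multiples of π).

95*cos(pi/95)/(cos(pi/95) + 1)

Vertex 306 has 2 neighbors: 904, 747.
N(447) = {335, 776}, |N(447)| = 2.
deg(968) = 2; N(968) = {493, 564}.
Vertex 590 has 2 neighbors: 586, 328.
2-regular, N=95; connected 2-regular on 95 ⇒ C_{95}.
The 48 distinct eigenvalues: [2.0, 1.996, 1.983, 1.961, 1.93, 1.892, 1.845, 1.789, 1.727, 1.656, 1.578, 1.494, 1.402, 1.305, 1.202, 1.094, 0.981, 0.864, 0.742, 0.618, 0.491, 0.362, 0.231, 0.099, -0.033, -0.165, -0.297, -0.427, -0.555, -0.681, -0.803, -0.923, -1.038, -1.149, -1.254, -1.355, -1.449, -1.537, -1.618, -1.692, -1.759, -1.818, -1.869, -1.912, -1.947, -1.973, -1.99, -1.999].
With N=95: ϑ(G) = 95·(-(-1)*2*cos(pi/95))/(2−(-2*cos(pi/95))) = 95*cos(pi/95)/(cos(pi/95) + 1).
= 47.4870… (decimal).
Check 47 ≤ 95*cos(pi/95)/(cos(pi/95) + 1) ≤ 48: both strict.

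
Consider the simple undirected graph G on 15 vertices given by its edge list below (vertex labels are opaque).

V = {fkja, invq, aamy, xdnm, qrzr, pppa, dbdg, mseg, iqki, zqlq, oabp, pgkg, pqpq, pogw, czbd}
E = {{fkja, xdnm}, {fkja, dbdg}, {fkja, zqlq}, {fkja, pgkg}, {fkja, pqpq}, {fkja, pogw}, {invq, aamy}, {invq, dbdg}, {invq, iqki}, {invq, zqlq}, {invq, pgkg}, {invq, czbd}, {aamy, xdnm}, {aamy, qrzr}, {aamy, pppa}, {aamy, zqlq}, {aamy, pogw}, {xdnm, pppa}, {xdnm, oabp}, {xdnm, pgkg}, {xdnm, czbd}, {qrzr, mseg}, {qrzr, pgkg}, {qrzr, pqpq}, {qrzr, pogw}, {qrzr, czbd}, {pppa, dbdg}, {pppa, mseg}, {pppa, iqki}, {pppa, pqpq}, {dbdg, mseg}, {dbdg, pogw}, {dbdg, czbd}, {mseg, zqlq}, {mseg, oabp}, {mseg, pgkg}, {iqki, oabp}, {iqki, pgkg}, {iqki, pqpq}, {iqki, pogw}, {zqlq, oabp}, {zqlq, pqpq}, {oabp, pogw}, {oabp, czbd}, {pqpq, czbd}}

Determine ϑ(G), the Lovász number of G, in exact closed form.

deg(aamy) = 6; N(aamy) = {invq, xdnm, qrzr, pppa, zqlq, pogw}.
deg(oabp) = 6; N(oabp) = {xdnm, mseg, iqki, zqlq, pogw, czbd}.
Vertex pogw has 6 neighbors: fkja, aamy, qrzr, dbdg, iqki, oabp.
deg(fkja) = 6; N(fkja) = {xdnm, dbdg, zqlq, pgkg, pqpq, pogw}.
Regular of degree 6 on 15 vertices: Kneser K(6,2) on C(6,2)=15 vertices.
spec(A) ≈ [6.0, 1.0, -3.0] (distinct, 3 d.p.).
−15·(-3) / ((6)−(-3)) = 5 = ϑ(G).
≈ 5.000000 (to 6 d.p.).

5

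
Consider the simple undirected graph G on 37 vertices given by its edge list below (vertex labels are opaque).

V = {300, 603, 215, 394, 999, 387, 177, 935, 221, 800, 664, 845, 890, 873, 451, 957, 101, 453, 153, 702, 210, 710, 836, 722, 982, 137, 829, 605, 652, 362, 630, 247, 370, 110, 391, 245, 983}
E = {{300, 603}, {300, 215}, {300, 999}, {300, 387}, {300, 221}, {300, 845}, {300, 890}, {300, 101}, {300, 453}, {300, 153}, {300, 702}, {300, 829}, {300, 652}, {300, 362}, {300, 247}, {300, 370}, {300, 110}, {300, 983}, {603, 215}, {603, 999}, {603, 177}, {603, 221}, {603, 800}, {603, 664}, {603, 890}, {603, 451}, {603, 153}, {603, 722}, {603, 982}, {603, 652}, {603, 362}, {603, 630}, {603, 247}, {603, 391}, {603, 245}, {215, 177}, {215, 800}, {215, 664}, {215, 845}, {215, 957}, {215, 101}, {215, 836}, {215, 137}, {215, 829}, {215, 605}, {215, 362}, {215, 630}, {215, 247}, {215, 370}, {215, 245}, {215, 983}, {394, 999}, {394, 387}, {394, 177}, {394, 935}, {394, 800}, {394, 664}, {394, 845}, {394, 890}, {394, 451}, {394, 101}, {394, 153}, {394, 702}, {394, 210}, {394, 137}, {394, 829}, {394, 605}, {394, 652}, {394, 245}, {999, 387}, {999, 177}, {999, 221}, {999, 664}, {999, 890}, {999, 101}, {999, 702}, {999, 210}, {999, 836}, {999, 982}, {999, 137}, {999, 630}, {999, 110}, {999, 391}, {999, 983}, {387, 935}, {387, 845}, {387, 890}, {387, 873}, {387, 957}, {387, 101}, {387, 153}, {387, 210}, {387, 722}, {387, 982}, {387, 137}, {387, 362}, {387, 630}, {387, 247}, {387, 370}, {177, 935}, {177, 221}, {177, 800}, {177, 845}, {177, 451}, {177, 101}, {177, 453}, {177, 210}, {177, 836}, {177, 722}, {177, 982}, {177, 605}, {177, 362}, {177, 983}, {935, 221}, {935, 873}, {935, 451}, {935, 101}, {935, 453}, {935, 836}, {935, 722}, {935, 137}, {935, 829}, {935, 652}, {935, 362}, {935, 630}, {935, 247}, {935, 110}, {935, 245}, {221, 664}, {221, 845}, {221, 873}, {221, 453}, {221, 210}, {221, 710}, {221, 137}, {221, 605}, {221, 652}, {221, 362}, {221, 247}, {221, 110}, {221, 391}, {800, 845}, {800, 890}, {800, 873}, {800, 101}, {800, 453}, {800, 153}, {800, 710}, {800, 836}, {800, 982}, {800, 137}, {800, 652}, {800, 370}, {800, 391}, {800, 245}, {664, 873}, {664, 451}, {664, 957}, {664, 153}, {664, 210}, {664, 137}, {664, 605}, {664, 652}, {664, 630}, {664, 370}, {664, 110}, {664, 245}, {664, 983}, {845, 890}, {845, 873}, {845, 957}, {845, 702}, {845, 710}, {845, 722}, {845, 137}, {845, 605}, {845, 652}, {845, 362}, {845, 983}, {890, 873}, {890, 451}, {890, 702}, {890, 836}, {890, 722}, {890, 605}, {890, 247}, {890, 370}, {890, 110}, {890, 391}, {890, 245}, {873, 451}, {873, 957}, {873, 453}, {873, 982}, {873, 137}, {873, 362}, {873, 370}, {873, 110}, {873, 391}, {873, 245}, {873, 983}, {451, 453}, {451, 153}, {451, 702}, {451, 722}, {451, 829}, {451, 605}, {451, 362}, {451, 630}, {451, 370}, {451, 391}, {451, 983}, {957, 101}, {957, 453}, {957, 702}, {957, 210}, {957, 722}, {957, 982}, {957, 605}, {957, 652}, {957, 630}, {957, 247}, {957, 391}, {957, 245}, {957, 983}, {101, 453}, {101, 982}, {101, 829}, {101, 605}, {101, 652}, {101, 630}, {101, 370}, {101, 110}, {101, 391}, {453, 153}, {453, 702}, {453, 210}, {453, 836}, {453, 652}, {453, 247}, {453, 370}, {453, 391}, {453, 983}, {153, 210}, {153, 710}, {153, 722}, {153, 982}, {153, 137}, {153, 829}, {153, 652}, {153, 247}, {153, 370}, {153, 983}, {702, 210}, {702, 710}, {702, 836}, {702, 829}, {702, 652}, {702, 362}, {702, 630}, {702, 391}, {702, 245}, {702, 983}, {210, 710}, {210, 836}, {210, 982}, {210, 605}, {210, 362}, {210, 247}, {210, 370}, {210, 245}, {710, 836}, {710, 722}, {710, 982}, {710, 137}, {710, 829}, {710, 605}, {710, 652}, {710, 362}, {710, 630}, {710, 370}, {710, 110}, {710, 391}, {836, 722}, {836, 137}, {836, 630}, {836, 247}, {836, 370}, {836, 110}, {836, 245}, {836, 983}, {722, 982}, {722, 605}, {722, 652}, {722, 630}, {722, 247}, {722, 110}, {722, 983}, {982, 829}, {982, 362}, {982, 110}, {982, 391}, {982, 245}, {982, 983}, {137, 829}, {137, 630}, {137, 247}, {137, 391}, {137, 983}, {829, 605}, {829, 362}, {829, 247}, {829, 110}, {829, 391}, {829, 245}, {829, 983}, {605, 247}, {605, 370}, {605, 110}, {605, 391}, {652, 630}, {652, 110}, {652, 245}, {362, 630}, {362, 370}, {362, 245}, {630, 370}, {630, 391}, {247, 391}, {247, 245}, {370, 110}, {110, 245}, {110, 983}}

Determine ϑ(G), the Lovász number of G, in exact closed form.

Vertex 153 has 18 neighbors: 300, 603, 394, 387, 800, 664, 451, 453, 210, 710, 722, 982, 137, 829, 652, 247, 370, 983.
deg(873) = 18; N(873) = {387, 935, 221, 800, 664, 845, 890, 451, 957, 453, 982, 137, 362, 370, 110, 391, 245, 983}.
Vertex 982 has 18 neighbors: 603, 999, 387, 177, 800, 873, 957, 101, 153, 210, 710, 722, 829, 362, 110, 391, 245, 983.
Vertex 935 has 18 neighbors: 394, 387, 177, 221, 873, 451, 101, 453, 836, 722, 137, 829, 652, 362, 630, 247, 110, 245.
deg(v) = 18 for all v (|V|=37); SR(37,18,8,9) — a Paley graph.
spec(A) ≈ [18.0, 2.5414, -3.5414] (distinct, 4 d.p.).
−37·(-sqrt(37)/2 - 1/2) / ((18)−(-sqrt(37)/2 - 1/2)) = sqrt(37) = ϑ(G).
= 6.0827625… (decimal).

sqrt(37)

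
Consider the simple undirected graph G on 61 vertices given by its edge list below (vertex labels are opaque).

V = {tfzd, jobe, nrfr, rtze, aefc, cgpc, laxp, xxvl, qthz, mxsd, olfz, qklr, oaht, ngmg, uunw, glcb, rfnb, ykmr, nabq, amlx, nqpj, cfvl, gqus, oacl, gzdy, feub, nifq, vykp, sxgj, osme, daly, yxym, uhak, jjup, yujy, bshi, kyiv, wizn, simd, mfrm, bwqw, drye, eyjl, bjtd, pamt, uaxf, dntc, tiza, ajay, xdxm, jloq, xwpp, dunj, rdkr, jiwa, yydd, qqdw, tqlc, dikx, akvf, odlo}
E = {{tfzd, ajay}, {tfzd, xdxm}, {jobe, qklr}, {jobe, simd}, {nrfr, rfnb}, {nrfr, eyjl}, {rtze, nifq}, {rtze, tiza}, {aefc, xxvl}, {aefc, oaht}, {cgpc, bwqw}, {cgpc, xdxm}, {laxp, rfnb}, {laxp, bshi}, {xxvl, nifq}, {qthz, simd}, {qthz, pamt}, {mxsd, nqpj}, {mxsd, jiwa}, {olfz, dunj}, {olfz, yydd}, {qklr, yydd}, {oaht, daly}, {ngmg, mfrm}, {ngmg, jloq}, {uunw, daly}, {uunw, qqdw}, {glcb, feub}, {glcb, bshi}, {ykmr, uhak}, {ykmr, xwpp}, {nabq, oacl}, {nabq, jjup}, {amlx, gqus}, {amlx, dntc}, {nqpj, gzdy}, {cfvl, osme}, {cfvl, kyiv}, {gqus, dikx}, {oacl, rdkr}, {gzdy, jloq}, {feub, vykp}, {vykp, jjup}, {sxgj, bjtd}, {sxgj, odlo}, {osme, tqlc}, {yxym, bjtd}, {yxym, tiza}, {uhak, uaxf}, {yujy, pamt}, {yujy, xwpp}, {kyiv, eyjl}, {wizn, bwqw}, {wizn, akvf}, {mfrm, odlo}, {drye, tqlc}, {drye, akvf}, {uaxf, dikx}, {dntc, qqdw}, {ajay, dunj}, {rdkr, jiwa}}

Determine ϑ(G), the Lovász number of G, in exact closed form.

61*cos(pi/61)/(cos(pi/61) + 1)

Vertex rfnb has 2 neighbors: nrfr, laxp.
Vertex rtze has 2 neighbors: nifq, tiza.
deg(tfzd) = 2; N(tfzd) = {ajay, xdxm}.
deg(jiwa) = 2; N(jiwa) = {mxsd, rdkr}.
61-vertex 2-regular graph: the odd cycle C_{61}.
The 31 distinct eigenvalues: [2.0, 1.9894, 1.95771, 1.90527, 1.83263, 1.74057, 1.63006, 1.50226, 1.35855, 1.20043, 1.02959, 0.84783, 0.65708, 0.45938, 0.2568, 0.0515, -0.15435, -0.35856, -0.55897, -0.75346, -0.93995, -1.11649, -1.28119, -1.4323, -1.56824, -1.68755, -1.78897, -1.87143, -1.93406, -1.97618, -1.99735].
With N=61: ϑ(G) = 61·(-(-1)*2*cos(pi/61))/(2−(-2*cos(pi/61))) = 61*cos(pi/61)/(cos(pi/61) + 1).
Numerically 30.4797665.
Lovász sandwich 30 ≤ 61*cos(pi/61)/(cos(pi/61) + 1) ≤ 31: both strict.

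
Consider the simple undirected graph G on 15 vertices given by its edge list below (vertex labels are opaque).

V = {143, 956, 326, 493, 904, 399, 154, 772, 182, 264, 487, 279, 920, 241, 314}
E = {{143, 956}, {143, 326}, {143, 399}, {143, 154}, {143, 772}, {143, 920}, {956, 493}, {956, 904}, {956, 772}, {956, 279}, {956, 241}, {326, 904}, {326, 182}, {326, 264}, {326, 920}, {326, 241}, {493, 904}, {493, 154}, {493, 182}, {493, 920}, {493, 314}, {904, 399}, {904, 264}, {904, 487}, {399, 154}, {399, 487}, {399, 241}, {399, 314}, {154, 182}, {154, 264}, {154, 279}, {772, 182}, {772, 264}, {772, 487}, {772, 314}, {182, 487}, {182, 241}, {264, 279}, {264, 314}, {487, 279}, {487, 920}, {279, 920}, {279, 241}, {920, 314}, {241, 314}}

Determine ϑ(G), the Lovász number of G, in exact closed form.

5

N(956) = {143, 493, 904, 772, 279, 241}, |N(956)| = 6.
Vertex 487 has 6 neighbors: 904, 399, 772, 182, 279, 920.
Vertex 326 has 6 neighbors: 143, 904, 182, 264, 920, 241.
deg(904) = 6; N(904) = {956, 326, 493, 399, 264, 487}.
15-vertex 6-regular graph: Kneser-type, 2-subsets of [6].
The 3 distinct eigenvalues: [6.0, 1.0, -3.0].
ϑ = −N·λ_min/(λ_max−λ_min) = −15·(-3)/(6−(-3)) = 5.
Numerically 5.0000.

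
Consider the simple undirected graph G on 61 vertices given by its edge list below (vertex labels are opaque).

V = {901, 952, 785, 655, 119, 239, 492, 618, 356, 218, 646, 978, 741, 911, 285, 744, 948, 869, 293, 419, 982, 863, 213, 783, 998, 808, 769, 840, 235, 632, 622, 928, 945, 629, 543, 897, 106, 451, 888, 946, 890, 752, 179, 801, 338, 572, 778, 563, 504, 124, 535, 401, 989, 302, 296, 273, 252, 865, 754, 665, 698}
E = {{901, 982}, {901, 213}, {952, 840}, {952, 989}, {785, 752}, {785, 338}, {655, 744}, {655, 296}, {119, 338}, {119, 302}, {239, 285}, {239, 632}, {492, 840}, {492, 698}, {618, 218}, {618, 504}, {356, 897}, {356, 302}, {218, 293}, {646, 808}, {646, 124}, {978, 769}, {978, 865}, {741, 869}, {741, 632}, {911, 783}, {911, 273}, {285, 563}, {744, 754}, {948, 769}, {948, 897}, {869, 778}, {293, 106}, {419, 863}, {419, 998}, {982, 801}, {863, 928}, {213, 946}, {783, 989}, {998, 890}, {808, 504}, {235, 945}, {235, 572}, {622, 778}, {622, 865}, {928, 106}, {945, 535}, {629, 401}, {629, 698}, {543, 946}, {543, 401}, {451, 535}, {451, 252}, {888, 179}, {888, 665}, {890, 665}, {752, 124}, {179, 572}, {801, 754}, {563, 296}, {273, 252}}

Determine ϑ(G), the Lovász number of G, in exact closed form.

deg(945) = 2; N(945) = {235, 535}.
deg(401) = 2; N(401) = {629, 543}.
N(632) = {239, 741}, |N(632)| = 2.
Vertex 808 has 2 neighbors: 646, 504.
Regular of degree 2 on 61 vertices: a single 61-cycle (edge-transitive).
A has 31 distinct eigenvalues ≈ [2.0, 1.9894, 1.957711, 1.905271, 1.832634, 1.74057, 1.630057, 1.502264, 1.358547, 1.200429, 1.029586, 0.847829, 0.657085, 0.459375, 0.256797, 0.051496, -0.154351, -0.358562, -0.558971, -0.753456, -0.939953, -1.116487, -1.281186, -1.432304, -1.56824, -1.687551, -1.788974, -1.871434, -1.934055, -1.976176, -1.997348].
With N=61: ϑ(G) = 61·(-(-1)*2*cos(pi/61))/(2−(-2*cos(pi/61))) = 61*cos(pi/61)/(cos(pi/61) + 1).
≈ 30.47976646 (to 8 d.p.).
α=30, χ(Ḡ)=31; ϑ=61*cos(pi/61)/(cos(pi/61) + 1) lies between (both strict).

61*cos(pi/61)/(cos(pi/61) + 1)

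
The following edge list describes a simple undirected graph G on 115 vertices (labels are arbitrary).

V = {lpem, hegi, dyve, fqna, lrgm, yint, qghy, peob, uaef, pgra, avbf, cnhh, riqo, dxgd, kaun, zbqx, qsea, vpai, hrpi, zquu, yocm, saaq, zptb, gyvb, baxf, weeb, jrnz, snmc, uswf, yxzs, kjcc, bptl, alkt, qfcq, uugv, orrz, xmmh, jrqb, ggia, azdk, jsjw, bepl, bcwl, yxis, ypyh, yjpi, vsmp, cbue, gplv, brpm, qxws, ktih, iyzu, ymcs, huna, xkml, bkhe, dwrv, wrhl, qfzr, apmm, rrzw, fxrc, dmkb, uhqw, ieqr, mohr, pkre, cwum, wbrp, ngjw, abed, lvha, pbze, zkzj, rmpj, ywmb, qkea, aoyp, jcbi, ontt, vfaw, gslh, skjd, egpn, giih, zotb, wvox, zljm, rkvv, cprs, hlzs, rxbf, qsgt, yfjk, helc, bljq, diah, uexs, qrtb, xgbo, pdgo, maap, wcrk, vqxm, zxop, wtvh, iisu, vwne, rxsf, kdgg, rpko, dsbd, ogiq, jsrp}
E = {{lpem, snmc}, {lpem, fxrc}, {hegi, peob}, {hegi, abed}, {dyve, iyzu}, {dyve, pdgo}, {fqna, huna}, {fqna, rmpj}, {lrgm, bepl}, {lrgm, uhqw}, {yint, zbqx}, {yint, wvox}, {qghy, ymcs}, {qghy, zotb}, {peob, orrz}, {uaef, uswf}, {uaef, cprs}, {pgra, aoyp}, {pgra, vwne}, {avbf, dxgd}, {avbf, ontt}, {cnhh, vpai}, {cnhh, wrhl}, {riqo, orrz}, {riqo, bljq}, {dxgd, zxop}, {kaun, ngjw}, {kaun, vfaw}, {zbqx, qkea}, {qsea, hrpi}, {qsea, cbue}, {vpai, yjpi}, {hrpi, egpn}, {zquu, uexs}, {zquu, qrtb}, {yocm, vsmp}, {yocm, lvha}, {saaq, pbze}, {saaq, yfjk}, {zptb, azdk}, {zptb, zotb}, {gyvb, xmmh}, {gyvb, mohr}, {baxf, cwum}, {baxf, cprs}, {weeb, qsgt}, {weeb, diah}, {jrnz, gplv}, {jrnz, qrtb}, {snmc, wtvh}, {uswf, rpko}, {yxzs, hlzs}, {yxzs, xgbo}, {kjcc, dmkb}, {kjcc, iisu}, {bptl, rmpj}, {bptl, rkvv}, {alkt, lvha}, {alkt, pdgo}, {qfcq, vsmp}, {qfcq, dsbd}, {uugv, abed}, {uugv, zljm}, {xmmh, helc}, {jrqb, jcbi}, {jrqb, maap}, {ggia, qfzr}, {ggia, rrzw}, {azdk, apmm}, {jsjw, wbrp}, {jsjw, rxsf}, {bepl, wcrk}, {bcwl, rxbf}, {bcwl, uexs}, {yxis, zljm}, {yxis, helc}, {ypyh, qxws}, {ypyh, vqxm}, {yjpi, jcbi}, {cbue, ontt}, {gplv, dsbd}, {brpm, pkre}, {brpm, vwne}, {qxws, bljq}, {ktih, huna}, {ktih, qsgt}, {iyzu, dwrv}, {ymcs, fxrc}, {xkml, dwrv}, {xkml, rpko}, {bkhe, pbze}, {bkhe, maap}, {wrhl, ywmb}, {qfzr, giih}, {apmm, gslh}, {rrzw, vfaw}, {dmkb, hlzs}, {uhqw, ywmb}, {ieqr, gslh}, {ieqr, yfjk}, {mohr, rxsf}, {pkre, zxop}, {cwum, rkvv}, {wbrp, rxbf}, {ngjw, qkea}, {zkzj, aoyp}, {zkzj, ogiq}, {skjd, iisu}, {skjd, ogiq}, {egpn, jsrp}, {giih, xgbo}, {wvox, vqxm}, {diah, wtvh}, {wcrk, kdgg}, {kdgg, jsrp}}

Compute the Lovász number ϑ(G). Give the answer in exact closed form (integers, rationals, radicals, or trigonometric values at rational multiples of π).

Vertex pbze has 2 neighbors: saaq, bkhe.
Vertex snmc has 2 neighbors: lpem, wtvh.
Vertex dxgd has 2 neighbors: avbf, zxop.
N(huna) = {fqna, ktih}, |N(huna)| = 2.
2-regular, N=115; connected 2-regular on 115 ⇒ C_{115}.
spec(A) ≈ [2.0, 1.997016, 1.988071, 1.973194, 1.952428, 1.925835, 1.893494, 1.855503, 1.811974, 1.763037, 1.708839, 1.649541, 1.58532, 1.516368, 1.44289, 1.365106, 1.283249, 1.197561, 1.1083, 1.01573, 0.92013, 0.821784, 0.720985, 0.618034, 0.513239, 0.406912, 0.299371, 0.190936, 0.081932, -0.027317, -0.136485, -0.245245, -0.353273, -0.460247, -0.565848, -0.669759, -0.771672, -0.871282, -0.968292, -1.062411, -1.153361, -1.240868, -1.324672, -1.404522, -1.480181, -1.551423, -1.618034, -1.679817, -1.736586, -1.788173, -1.834423, -1.875198, -1.910377, -1.939855, -1.963543, -1.981372, -1.993287, -1.999254] (distinct, 6 d.p.).
Lovász (edge-transitive): ϑ = −115·(-2*cos(pi/115))/((2)−(-2*cos(pi/115))) = 115*cos(pi/115)/(cos(pi/115) + 1).
Numerically 57.48927083.
Sandwich: α(G)=57 ≤ ϑ(G)=115*cos(pi/115)/(cos(pi/115) + 1) ≤ χ(Ḡ)=58 (both strict).

115*cos(pi/115)/(cos(pi/115) + 1)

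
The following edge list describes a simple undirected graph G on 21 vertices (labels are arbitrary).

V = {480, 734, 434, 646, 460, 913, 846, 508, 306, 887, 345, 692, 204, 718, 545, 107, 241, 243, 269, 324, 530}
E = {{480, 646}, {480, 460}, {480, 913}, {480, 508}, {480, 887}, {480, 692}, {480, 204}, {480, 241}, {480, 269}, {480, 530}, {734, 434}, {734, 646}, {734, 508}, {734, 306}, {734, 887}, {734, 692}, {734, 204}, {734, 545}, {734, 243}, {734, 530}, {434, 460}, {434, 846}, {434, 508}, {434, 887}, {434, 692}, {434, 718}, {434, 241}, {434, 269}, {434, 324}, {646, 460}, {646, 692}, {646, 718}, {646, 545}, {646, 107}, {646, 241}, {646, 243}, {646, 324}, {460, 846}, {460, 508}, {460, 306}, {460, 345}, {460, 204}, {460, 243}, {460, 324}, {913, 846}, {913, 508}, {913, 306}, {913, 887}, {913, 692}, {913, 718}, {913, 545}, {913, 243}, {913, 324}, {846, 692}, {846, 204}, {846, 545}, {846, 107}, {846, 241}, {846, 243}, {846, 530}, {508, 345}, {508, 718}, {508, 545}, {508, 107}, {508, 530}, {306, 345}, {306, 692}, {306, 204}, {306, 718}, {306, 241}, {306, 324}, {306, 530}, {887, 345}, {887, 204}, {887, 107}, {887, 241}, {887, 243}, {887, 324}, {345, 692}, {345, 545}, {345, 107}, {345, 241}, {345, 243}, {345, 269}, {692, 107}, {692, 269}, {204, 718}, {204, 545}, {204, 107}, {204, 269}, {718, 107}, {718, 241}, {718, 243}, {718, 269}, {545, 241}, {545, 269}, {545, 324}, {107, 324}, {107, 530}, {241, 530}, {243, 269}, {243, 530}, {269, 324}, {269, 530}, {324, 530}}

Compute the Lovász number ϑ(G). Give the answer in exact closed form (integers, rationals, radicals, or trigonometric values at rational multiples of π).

6

N(107) = {646, 846, 508, 887, 345, 692, 204, 718, 324, 530}, |N(107)| = 10.
deg(718) = 10; N(718) = {434, 646, 913, 508, 306, 204, 107, 241, 243, 269}.
deg(204) = 10; N(204) = {480, 734, 460, 846, 306, 887, 718, 545, 107, 269}.
N(306) = {734, 460, 913, 345, 692, 204, 718, 241, 324, 530}, |N(306)| = 10.
G on 21 vertices is 10-regular; this is K(7,2), the Kneser graph.
Distinct eigenvalues (to 3 d.p.): [10.0, 1.0, -4.0].
λ_max=10, λ_min=-4; ϑ = −21·λ_min/(λ_max−λ_min) = 6.
≈ 6.000000000 (to 9 d.p.).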